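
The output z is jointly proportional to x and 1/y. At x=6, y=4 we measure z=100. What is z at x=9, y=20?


z = k·x/y
Solve for k using the known point: k = z·y/x = 100×4/6 = 400/6 ≈ 66.6667
Now evaluate at x=9, y=20:
z = k × 9 / 20 = (400 × 9) / (6 × 20) = 3600/120
= 30.0000

30.0000


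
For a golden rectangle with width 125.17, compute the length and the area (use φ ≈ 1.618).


φ = (1 + √5) / 2 ≈ 1.618
Length = width × φ = 125.17 × 1.618 = 202.52506
≈ 202.53
Area = width × length = 125.17 × 202.52506 = 25350.0617602 ≈ 25350.06
= Length: 202.53, Area: 25350.06

Length: 202.53, Area: 25350.06


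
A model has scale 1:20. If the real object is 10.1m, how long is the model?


Model size = real / scale
= 10.1 / 20
= 0.5050 m

0.5050 m


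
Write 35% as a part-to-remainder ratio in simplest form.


35% means 35 parts out of 100; remainder = 65
Part : remainder = 35:65
GCD = 5
= 7:13

7:13


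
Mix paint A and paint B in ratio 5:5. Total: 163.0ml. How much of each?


Total parts = 5 + 5 = 10
paint A: 163.0 × 5/10 = 81.5ml
paint B: 163.0 × 5/10 = 81.5ml
= 81.5ml and 81.5ml

81.5ml and 81.5ml


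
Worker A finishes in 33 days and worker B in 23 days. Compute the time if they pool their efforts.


Rate of A = 1/33 per day
Rate of B = 1/23 per day
Combined rate = 1/33 + 1/23 = 56/759 ≈ 0.0738 per day
Days = 1 / combined rate = 759/56
≈ 13.55 days

13.55 days


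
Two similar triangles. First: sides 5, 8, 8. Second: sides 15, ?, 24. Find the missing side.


Scale factor = 15/5 = 3
Missing side = 8 × 3
= 24.0

24.0


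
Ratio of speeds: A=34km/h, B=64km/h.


Ratio = 34:64
GCD = 2
Simplified = 17:32
Time ratio (same distance) = 32:17
Speed ratio = 17:32

17:32


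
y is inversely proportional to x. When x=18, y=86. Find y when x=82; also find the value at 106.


Inverse proportion: x × y = constant
k = 18 × 86 = 1548
At x=82: k/82 = 18.88
At x=106: k/106 = 14.60
= 18.88 and 14.60

18.88 and 14.60


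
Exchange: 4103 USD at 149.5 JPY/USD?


Amount × rate = 4103 × 149.5
= 613398.50 JPY

613398.50 JPY


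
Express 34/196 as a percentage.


Percentage = (part / whole) × 100
= (34 / 196) × 100
≈ 17.35%

17.35%


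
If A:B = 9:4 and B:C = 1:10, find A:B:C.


Match B: multiply A:B by 1 → 9:4
Multiply B:C by 4 → 4:40
Combined: 9:4:40
GCD = 1
= 9:4:40

9:4:40


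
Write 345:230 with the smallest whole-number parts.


GCD(345, 230) = 115
345/115 : 230/115
= 3:2

3:2


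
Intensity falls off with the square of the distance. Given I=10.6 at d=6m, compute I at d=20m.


I₁d₁² = I₂d₂²
I₂ = I₁ × (d₁/d₂)²
= 10.6 × (6/20)²
= 10.6 × 36/400
= 381.6/400
= 0.9540

0.9540


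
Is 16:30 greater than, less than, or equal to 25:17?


16/30 = 0.5333
25/17 = 1.4706
0.5333 < 1.4706, so 16:30 is less
= less than

less than


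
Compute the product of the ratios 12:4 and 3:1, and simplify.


Compound ratio = (12×3) : (4×1)
= 36:4
GCD = 4
= 9:1

9:1


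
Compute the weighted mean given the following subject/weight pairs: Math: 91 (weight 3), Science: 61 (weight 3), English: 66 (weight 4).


Numerator = 91×3 + 61×3 + 66×4
= 273 + 183 + 264
= 720
Total weight = 10
Weighted avg = 720/10
= 72.00

72.00


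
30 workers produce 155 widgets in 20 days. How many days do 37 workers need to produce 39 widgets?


Days ∝ work / workers, so d₂ = d₁ × (m₁/m₂) × (w₂/w₁)
Workers factor (inverse): 30/37 ≈ 0.8108
Work factor (direct): 39/155 ≈ 0.2516
d₂ = 20 × 30/37 × 39/155 = (20 × 30 × 39) / (37 × 155) = 23400/5735
≈ 4.08 days

4.08 days


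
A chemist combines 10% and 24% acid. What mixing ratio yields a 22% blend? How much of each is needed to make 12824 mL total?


Let x parts of 10% mix with y parts of 24%.
10x + 24y = 22(x + y)
10x + 24y = 22x + 22y
x(10 - 22) = y(22 - 24)
x/y = (24 - 22)/(22 - 10) = 2/12
Simplify: 1:6
Total parts = 7; one part = 12824/7 = 1832.00 mL
10% solution: 1×1832.00 = 1832.00 mL
24% solution: 6×1832.00 = 10992.00 mL
= ratio 1:6; 1832.00 mL and 10992.00 mL

ratio 1:6; 1832.00 mL and 10992.00 mL


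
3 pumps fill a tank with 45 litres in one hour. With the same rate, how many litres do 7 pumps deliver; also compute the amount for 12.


Direct proportion: y/x = constant
k = 45/3 = 15.0000
y at x=7: k × 7 = 45 × 7 / 3 = 315/3 = 105.00
y at x=12: k × 12 = 45 × 12 / 3 = 540/3 = 180.00
= 105.00 and 180.00

105.00 and 180.00


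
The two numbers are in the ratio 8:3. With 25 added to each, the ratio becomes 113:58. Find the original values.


Let A = 8k, B = 3k.
(8k + 25) / (3k + 25) = 113/58
Cross-multiply: 58(8k + 25) = 113(3k + 25)
464k + 1450 = 339k + 2825
464k - 339k = 2825 - 1450
125k = 1375
k = 1375/125 = 11
A = 8×11 = 88, B = 3×11 = 33
= A = 88, B = 33

A = 88, B = 33


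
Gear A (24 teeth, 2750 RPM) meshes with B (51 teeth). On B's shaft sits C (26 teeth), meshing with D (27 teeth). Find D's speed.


Stage 1: RPM_B = RPM_A × t_A/t_B = 2750 × 24/51 = 66000/51 ≈ 1294.12
B and C share a shaft → RPM_C = RPM_B
Stage 2: RPM_D = RPM_C × t_C/t_D = RPM_A × (t_A×t_C)/(t_B×t_D)
Overall ratio = (24×26)/(51×27) = 624/1377
RPM_D = 2750 × 624/1377 = 1716000/1377
≈ 1246.19 RPM

1246.19 RPM


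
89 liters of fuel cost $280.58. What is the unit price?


Unit rate = total / quantity
= 280.58 / 89
= $3.15 per unit

$3.15 per unit


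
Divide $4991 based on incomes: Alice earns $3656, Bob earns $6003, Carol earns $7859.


Total income = 3656 + 6003 + 7859 = $17518
Alice: $4991 × 3656/17518 = $1041.62
Bob: $4991 × 6003/17518 = $1710.30
Carol: $4991 × 7859/17518 = $2239.08
= Alice: $1041.62, Bob: $1710.30, Carol: $2239.08

Alice: $1041.62, Bob: $1710.30, Carol: $2239.08


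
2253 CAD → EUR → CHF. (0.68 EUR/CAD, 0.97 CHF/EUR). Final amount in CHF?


Step 1: 2253 CAD × 0.68 = 1532.04 EUR
Step 2: 1532.04 EUR × 0.97 = 1486.08 CHF
Implied rate CAD→CHF = 0.68 × 0.97 = 0.6596
= 1486.08 CHF

1486.08 CHF


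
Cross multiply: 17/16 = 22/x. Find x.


Cross multiply: 17 × x = 16 × 22
17x = 352
x = 352 / 17
= 20.71

20.71


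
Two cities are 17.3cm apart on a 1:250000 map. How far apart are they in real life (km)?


Real distance = map distance × scale
= 17.3cm × 250000
= 4325000 cm = 43250.0 m
= 43.250 km

43.250 km


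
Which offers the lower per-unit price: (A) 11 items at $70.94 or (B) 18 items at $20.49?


Deal A: $70.94/11 = $6.4491/unit
Deal B: $20.49/18 = $1.1383/unit
B is cheaper per unit
= Deal B

Deal B


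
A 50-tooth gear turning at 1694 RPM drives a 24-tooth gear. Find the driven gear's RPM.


Gear ratio = 50:24 = 25:12
RPM_B = RPM_A × (teeth_A / teeth_B)
= 1694 × (50/24)
= 3529.2 RPM

3529.2 RPM


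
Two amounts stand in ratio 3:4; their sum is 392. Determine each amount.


Let A = 3k, B = 4k.
3k + 4k = 392
7k = 392 → k = 392/7 = 56
A = 3×56 = 168, B = 4×56 = 224
= A = 168, B = 224

A = 168, B = 224


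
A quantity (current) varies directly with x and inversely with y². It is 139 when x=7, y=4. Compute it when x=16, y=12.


z = k·x/y²
Solve for k using the known point: k = z·y²/x = 139×16/7 = 2224/7 ≈ 317.7143
Now evaluate at x=16, y=12:
z = k × 16 / 144 = (2224 × 16) / (7 × 144) = 35584/1008
≈ 35.3016

35.3016


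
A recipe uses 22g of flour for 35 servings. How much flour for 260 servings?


Direct proportion: y/x = constant
k = 22/35 ≈ 0.6286
y₂ = k × 260 = 22 × 260 / 35 = 5720/35
≈ 163.43

163.43


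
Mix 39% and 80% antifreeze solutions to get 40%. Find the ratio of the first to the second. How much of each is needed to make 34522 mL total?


Let x parts of 39% mix with y parts of 80%.
39x + 80y = 40(x + y)
39x + 80y = 40x + 40y
x(39 - 40) = y(40 - 80)
x/y = (80 - 40)/(40 - 39) = 40/1
Simplify: 40:1
Total parts = 41; one part = 34522/41 = 842.00 mL
39% solution: 40×842.00 = 33680.00 mL
80% solution: 1×842.00 = 842.00 mL
= ratio 40:1; 33680.00 mL and 842.00 mL

ratio 40:1; 33680.00 mL and 842.00 mL


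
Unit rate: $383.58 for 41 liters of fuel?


Unit rate = total / quantity
= 383.58 / 41
= $9.36 per unit

$9.36 per unit


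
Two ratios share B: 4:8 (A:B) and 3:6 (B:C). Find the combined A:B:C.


Match B: multiply A:B by 3 → 12:24
Multiply B:C by 8 → 24:48
Combined: 12:24:48
GCD = 12
= 1:2:4

1:2:4


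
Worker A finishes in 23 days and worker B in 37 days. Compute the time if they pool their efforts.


Rate of A = 1/23 per day
Rate of B = 1/37 per day
Combined rate = 1/23 + 1/37 = 60/851 ≈ 0.0705 per day
Days = 1 / combined rate = 851/60
≈ 14.18 days

14.18 days


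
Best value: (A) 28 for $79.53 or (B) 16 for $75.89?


Deal A: $79.53/28 = $2.8404/unit
Deal B: $75.89/16 = $4.7431/unit
A is cheaper per unit
= Deal A

Deal A


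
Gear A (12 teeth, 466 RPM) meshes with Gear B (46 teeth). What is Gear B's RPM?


Gear ratio = 12:46 = 6:23
RPM_B = RPM_A × (teeth_A / teeth_B)
= 466 × (12/46)
= 121.6 RPM

121.6 RPM


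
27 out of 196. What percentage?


Percentage = (part / whole) × 100
= (27 / 196) × 100
≈ 13.78%

13.78%


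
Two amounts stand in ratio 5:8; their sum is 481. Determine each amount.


Let A = 5k, B = 8k.
5k + 8k = 481
13k = 481 → k = 481/13 = 37
A = 5×37 = 185, B = 8×37 = 296
= A = 185, B = 296

A = 185, B = 296


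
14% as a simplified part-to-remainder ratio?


14% means 14 parts out of 100; remainder = 86
Part : remainder = 14:86
GCD = 2
= 7:43

7:43


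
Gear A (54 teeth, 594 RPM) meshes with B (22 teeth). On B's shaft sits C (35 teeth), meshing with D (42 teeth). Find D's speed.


Stage 1: RPM_B = RPM_A × t_A/t_B = 594 × 54/22 = 32076/22 = 1458.00
B and C share a shaft → RPM_C = RPM_B
Stage 2: RPM_D = RPM_C × t_C/t_D = RPM_A × (t_A×t_C)/(t_B×t_D)
Overall ratio = (54×35)/(22×42) = 1890/924
RPM_D = 594 × 1890/924 = 1122660/924
= 1215.00 RPM

1215.00 RPM


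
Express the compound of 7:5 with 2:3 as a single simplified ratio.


Compound ratio = (7×2) : (5×3)
= 14:15
GCD = 1
= 14:15

14:15


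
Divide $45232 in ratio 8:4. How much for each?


Total parts = 8 + 4 = 12
Part 1: 45232 × 8/12 = 30154.67
Part 2: 45232 × 4/12 = 15077.33
= Part 1: $30154.67, Part 2: $15077.33

Part 1: $30154.67, Part 2: $15077.33


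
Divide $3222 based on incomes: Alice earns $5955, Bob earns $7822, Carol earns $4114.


Total income = 5955 + 7822 + 4114 = $17891
Alice: $3222 × 5955/17891 = $1072.44
Bob: $3222 × 7822/17891 = $1408.67
Carol: $3222 × 4114/17891 = $740.89
= Alice: $1072.44, Bob: $1408.67, Carol: $740.89

Alice: $1072.44, Bob: $1408.67, Carol: $740.89


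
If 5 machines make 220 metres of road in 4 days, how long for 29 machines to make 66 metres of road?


Days ∝ work / workers, so d₂ = d₁ × (m₁/m₂) × (w₂/w₁)
Workers factor (inverse): 5/29 ≈ 0.1724
Work factor (direct): 66/220 = 0.3000
d₂ = 4 × 5/29 × 66/220 = (4 × 5 × 66) / (29 × 220) = 1320/6380
≈ 0.21 days

0.21 days


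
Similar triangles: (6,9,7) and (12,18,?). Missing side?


Scale factor = 12/6 = 2
Missing side = 7 × 2
= 14.0

14.0


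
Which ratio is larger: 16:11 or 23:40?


16/11 = 1.4545
23/40 = 0.5750
1.4545 > 0.5750, so 16:11 is greater
= 16:11

16:11


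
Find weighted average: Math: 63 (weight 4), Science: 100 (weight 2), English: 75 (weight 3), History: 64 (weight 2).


Numerator = 63×4 + 100×2 + 75×3 + 64×2
= 252 + 200 + 225 + 128
= 805
Total weight = 11
Weighted avg = 805/11
= 73.18

73.18


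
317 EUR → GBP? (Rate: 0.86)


Amount × rate = 317 × 0.86
= 272.62 GBP

272.62 GBP


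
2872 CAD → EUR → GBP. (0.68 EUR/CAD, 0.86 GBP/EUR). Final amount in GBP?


Step 1: 2872 CAD × 0.68 = 1952.96 EUR
Step 2: 1952.96 EUR × 0.86 = 1679.55 GBP
Implied rate CAD→GBP = 0.68 × 0.86 = 0.5848
= 1679.55 GBP

1679.55 GBP


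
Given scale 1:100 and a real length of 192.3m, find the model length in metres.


Model size = real / scale
= 192.3 / 100
= 1.9230 m

1.9230 m


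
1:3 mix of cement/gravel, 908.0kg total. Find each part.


Total parts = 1 + 3 = 4
cement: 908.0 × 1/4 = 227.0kg
gravel: 908.0 × 3/4 = 681.0kg
= 227.0kg and 681.0kg

227.0kg and 681.0kg


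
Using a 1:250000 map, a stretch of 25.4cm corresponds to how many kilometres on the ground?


Real distance = map distance × scale
= 25.4cm × 250000
= 6350000 cm = 63500.0 m
= 63.500 km

63.500 km


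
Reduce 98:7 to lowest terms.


GCD(98, 7) = 7
98/7 : 7/7
= 14:1

14:1


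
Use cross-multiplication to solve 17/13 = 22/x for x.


Cross multiply: 17 × x = 13 × 22
17x = 286
x = 286 / 17
= 16.82

16.82


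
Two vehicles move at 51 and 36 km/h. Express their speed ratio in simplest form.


Ratio = 51:36
GCD = 3
Simplified = 17:12
Time ratio (same distance) = 12:17
Speed ratio = 17:12

17:12


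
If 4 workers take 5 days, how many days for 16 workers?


Inverse proportion: x × y = constant
k = 4 × 5 = 20
y₂ = k / 16 = 20 / 16
= 1.25

1.25


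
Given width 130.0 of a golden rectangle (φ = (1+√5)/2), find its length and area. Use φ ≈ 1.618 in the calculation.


φ = (1 + √5) / 2 ≈ 1.618
Length = width × φ = 130.0 × 1.618 = 210.34
≈ 210.34
Area = width × length = 130.0 × 210.34 = 27344.2 ≈ 27344.20
= Length: 210.34, Area: 27344.20

Length: 210.34, Area: 27344.20


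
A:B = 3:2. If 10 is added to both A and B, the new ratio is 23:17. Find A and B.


Let A = 3k, B = 2k.
(3k + 10) / (2k + 10) = 23/17
Cross-multiply: 17(3k + 10) = 23(2k + 10)
51k + 170 = 46k + 230
51k - 46k = 230 - 170
5k = 60
k = 60/5 = 12
A = 3×12 = 36, B = 2×12 = 24
= A = 36, B = 24

A = 36, B = 24


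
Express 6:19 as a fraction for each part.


Total parts = 6 + 19 = 25
First part: 6/25 = 6/25
Second part: 19/25 = 19/25
= 6/25 and 19/25

6/25 and 19/25


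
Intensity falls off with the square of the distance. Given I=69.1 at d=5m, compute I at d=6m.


I₁d₁² = I₂d₂²
I₂ = I₁ × (d₁/d₂)²
= 69.1 × (5/6)²
= 69.1 × 25/36
= 1727.5/36
≈ 47.9861

47.9861


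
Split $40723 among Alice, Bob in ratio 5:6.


Total parts = 5 + 6 = 11
Alice: 40723 × 5/11 = 18510.45
Bob: 40723 × 6/11 = 22212.55
= Alice: $18510.45, Bob: $22212.55

Alice: $18510.45, Bob: $22212.55


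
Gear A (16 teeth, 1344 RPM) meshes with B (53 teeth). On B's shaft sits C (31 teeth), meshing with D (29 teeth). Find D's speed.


Stage 1: RPM_B = RPM_A × t_A/t_B = 1344 × 16/53 = 21504/53 ≈ 405.74
B and C share a shaft → RPM_C = RPM_B
Stage 2: RPM_D = RPM_C × t_C/t_D = RPM_A × (t_A×t_C)/(t_B×t_D)
Overall ratio = (16×31)/(53×29) = 496/1537
RPM_D = 1344 × 496/1537 = 666624/1537
≈ 433.72 RPM

433.72 RPM


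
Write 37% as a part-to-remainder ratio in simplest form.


37% means 37 parts out of 100; remainder = 63
Part : remainder = 37:63
GCD = 1
= 37:63

37:63


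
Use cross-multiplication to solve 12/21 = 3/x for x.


Cross multiply: 12 × x = 21 × 3
12x = 63
x = 63 / 12
= 5.25

5.25


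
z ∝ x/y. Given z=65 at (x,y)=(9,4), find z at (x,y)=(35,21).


z = k·x/y
Solve for k using the known point: k = z·y/x = 65×4/9 = 260/9 ≈ 28.8889
Now evaluate at x=35, y=21:
z = k × 35 / 21 = (260 × 35) / (9 × 21) = 9100/189
≈ 48.1481

48.1481


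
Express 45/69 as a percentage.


Percentage = (part / whole) × 100
= (45 / 69) × 100
≈ 65.22%

65.22%


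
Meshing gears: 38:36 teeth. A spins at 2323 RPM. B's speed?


Gear ratio = 38:36 = 19:18
RPM_B = RPM_A × (teeth_A / teeth_B)
= 2323 × (38/36)
= 2452.1 RPM

2452.1 RPM


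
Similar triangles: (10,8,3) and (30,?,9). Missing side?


Scale factor = 30/10 = 3
Missing side = 8 × 3
= 24.0

24.0


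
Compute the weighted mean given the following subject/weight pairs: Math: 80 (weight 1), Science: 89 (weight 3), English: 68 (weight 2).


Numerator = 80×1 + 89×3 + 68×2
= 80 + 267 + 136
= 483
Total weight = 6
Weighted avg = 483/6
= 80.50

80.50


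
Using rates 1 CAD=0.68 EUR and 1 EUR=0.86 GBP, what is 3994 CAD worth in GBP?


Step 1: 3994 CAD × 0.68 = 2715.92 EUR
Step 2: 2715.92 EUR × 0.86 = 2335.69 GBP
Implied rate CAD→GBP = 0.68 × 0.86 = 0.5848
= 2335.69 GBP

2335.69 GBP


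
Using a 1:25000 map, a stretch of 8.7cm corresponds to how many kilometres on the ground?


Real distance = map distance × scale
= 8.7cm × 25000
= 217500 cm = 2175.0 m
= 2.175 km

2.175 km


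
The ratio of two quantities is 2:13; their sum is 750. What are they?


Let A = 2k, B = 13k.
2k + 13k = 750
15k = 750 → k = 750/15 = 50
A = 2×50 = 100, B = 13×50 = 650
= A = 100, B = 650

A = 100, B = 650


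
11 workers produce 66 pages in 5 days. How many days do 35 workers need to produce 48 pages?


Days ∝ work / workers, so d₂ = d₁ × (m₁/m₂) × (w₂/w₁)
Workers factor (inverse): 11/35 ≈ 0.3143
Work factor (direct): 48/66 ≈ 0.7273
d₂ = 5 × 11/35 × 48/66 = (5 × 11 × 48) / (35 × 66) = 2640/2310
≈ 1.14 days

1.14 days


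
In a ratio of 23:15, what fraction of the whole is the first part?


Total parts = 23 + 15 = 38
First part: 23/38 = 23/38
= 23/38

23/38


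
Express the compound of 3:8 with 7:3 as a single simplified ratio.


Compound ratio = (3×7) : (8×3)
= 21:24
GCD = 3
= 7:8

7:8


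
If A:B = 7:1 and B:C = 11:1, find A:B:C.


Match B: multiply A:B by 11 → 77:11
Multiply B:C by 1 → 11:1
Combined: 77:11:1
GCD = 1
= 77:11:1

77:11:1


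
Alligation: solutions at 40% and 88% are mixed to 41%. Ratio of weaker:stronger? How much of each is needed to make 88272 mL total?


Let x parts of 40% mix with y parts of 88%.
40x + 88y = 41(x + y)
40x + 88y = 41x + 41y
x(40 - 41) = y(41 - 88)
x/y = (88 - 41)/(41 - 40) = 47/1
Simplify: 47:1
Total parts = 48; one part = 88272/48 = 1839.00 mL
40% solution: 47×1839.00 = 86433.00 mL
88% solution: 1×1839.00 = 1839.00 mL
= ratio 47:1; 86433.00 mL and 1839.00 mL

ratio 47:1; 86433.00 mL and 1839.00 mL


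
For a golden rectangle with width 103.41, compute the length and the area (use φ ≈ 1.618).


φ = (1 + √5) / 2 ≈ 1.618
Length = width × φ = 103.41 × 1.618 = 167.31738
≈ 167.32
Area = width × length = 103.41 × 167.31738 = 17302.2902658 ≈ 17302.29
= Length: 167.32, Area: 17302.29

Length: 167.32, Area: 17302.29


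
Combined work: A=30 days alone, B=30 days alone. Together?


Rate of A = 1/30 per day
Rate of B = 1/30 per day
Combined rate = 1/30 + 1/30 = 60/900 ≈ 0.0667 per day
Days = 1 / combined rate = 900/60
= 15.00 days

15.00 days


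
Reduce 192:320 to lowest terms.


GCD(192, 320) = 64
192/64 : 320/64
= 3:5

3:5


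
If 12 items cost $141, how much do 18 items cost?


Direct proportion: y/x = constant
k = 141/12 = 11.7500
y₂ = k × 18 = 141 × 18 / 12 = 2538/12
= 211.50

211.50


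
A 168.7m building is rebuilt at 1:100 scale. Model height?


Model size = real / scale
= 168.7 / 100
= 1.6870 m

1.6870 m


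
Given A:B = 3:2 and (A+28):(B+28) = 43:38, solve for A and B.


Let A = 3k, B = 2k.
(3k + 28) / (2k + 28) = 43/38
Cross-multiply: 38(3k + 28) = 43(2k + 28)
114k + 1064 = 86k + 1204
114k - 86k = 1204 - 1064
28k = 140
k = 140/28 = 5
A = 3×5 = 15, B = 2×5 = 10
= A = 15, B = 10

A = 15, B = 10


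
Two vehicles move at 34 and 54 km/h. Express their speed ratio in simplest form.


Ratio = 34:54
GCD = 2
Simplified = 17:27
Time ratio (same distance) = 27:17
Speed ratio = 17:27

17:27


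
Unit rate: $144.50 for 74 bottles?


Unit rate = total / quantity
= 144.50 / 74
= $1.95 per unit

$1.95 per unit


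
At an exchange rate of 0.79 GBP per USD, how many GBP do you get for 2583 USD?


Amount × rate = 2583 × 0.79
= 2040.57 GBP

2040.57 GBP


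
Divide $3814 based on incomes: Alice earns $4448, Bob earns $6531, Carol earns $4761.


Total income = 4448 + 6531 + 4761 = $15740
Alice: $3814 × 4448/15740 = $1077.81
Bob: $3814 × 6531/15740 = $1582.54
Carol: $3814 × 4761/15740 = $1153.65
= Alice: $1077.81, Bob: $1582.54, Carol: $1153.65

Alice: $1077.81, Bob: $1582.54, Carol: $1153.65


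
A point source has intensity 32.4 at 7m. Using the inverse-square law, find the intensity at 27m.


I₁d₁² = I₂d₂²
I₂ = I₁ × (d₁/d₂)²
= 32.4 × (7/27)²
= 32.4 × 49/729
= 1587.6/729
≈ 2.1778

2.1778


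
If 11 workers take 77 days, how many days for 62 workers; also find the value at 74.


Inverse proportion: x × y = constant
k = 11 × 77 = 847
At x=62: k/62 = 13.66
At x=74: k/74 = 11.45
= 13.66 and 11.45

13.66 and 11.45


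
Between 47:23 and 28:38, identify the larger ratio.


47/23 = 2.0435
28/38 = 0.7368
2.0435 > 0.7368, so 47:23 is greater
= 47:23

47:23


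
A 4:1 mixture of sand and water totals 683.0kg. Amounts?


Total parts = 4 + 1 = 5
sand: 683.0 × 4/5 = 546.4kg
water: 683.0 × 1/5 = 136.6kg
= 546.4kg and 136.6kg

546.4kg and 136.6kg


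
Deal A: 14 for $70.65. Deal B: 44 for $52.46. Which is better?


Deal A: $70.65/14 = $5.0464/unit
Deal B: $52.46/44 = $1.1923/unit
B is cheaper per unit
= Deal B

Deal B


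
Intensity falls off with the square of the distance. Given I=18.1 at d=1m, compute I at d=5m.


I₁d₁² = I₂d₂²
I₂ = I₁ × (d₁/d₂)²
= 18.1 × (1/5)²
= 18.1 × 1/25
= 18.1/25
= 0.7240

0.7240


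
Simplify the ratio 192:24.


GCD(192, 24) = 24
192/24 : 24/24
= 8:1

8:1


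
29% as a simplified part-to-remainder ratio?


29% means 29 parts out of 100; remainder = 71
Part : remainder = 29:71
GCD = 1
= 29:71

29:71


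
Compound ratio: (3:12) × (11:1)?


Compound ratio = (3×11) : (12×1)
= 33:12
GCD = 3
= 11:4

11:4


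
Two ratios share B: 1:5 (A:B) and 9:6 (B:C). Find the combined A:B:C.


Match B: multiply A:B by 9 → 9:45
Multiply B:C by 5 → 45:30
Combined: 9:45:30
GCD = 3
= 3:15:10

3:15:10


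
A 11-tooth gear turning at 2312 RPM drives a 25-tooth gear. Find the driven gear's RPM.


Gear ratio = 11:25 = 11:25
RPM_B = RPM_A × (teeth_A / teeth_B)
= 2312 × (11/25)
= 1017.3 RPM

1017.3 RPM


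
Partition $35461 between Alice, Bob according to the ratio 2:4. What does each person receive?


Total parts = 2 + 4 = 6
Alice: 35461 × 2/6 = 11820.33
Bob: 35461 × 4/6 = 23640.67
= Alice: $11820.33, Bob: $23640.67

Alice: $11820.33, Bob: $23640.67


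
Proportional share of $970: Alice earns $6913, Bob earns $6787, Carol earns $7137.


Total income = 6913 + 6787 + 7137 = $20837
Alice: $970 × 6913/20837 = $321.81
Bob: $970 × 6787/20837 = $315.95
Carol: $970 × 7137/20837 = $332.24
= Alice: $321.81, Bob: $315.95, Carol: $332.24

Alice: $321.81, Bob: $315.95, Carol: $332.24


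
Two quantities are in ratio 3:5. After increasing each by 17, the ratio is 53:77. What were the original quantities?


Let A = 3k, B = 5k.
(3k + 17) / (5k + 17) = 53/77
Cross-multiply: 77(3k + 17) = 53(5k + 17)
231k + 1309 = 265k + 901
231k - 265k = 901 - 1309
-34k = -408
k = -408/-34 = 12
A = 3×12 = 36, B = 5×12 = 60
= A = 36, B = 60

A = 36, B = 60


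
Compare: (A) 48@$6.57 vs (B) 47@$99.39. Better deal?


Deal A: $6.57/48 = $0.1369/unit
Deal B: $99.39/47 = $2.1147/unit
A is cheaper per unit
= Deal A

Deal A


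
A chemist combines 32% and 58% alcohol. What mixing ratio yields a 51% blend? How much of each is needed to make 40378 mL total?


Let x parts of 32% mix with y parts of 58%.
32x + 58y = 51(x + y)
32x + 58y = 51x + 51y
x(32 - 51) = y(51 - 58)
x/y = (58 - 51)/(51 - 32) = 7/19
Simplify: 7:19
Total parts = 26; one part = 40378/26 = 1553.00 mL
32% solution: 7×1553.00 = 10871.00 mL
58% solution: 19×1553.00 = 29507.00 mL
= ratio 7:19; 10871.00 mL and 29507.00 mL

ratio 7:19; 10871.00 mL and 29507.00 mL


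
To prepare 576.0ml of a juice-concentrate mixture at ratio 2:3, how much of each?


Total parts = 2 + 3 = 5
juice: 576.0 × 2/5 = 230.4ml
concentrate: 576.0 × 3/5 = 345.6ml
= 230.4ml and 345.6ml

230.4ml and 345.6ml


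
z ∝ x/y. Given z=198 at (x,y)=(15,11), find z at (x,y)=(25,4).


z = k·x/y
Solve for k using the known point: k = z·y/x = 198×11/15 = 2178/15 = 145.2000
Now evaluate at x=25, y=4:
z = k × 25 / 4 = (2178 × 25) / (15 × 4) = 54450/60
= 907.5000

907.5000


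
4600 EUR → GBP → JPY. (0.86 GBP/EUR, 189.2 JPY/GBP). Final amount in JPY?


Step 1: 4600 EUR × 0.86 = 3956.00 GBP
Step 2: 3956.00 GBP × 189.2 = 748475.20 JPY
Implied rate EUR→JPY = 0.86 × 189.2 = 162.7120
= 748475.20 JPY

748475.20 JPY


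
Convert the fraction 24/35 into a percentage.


Percentage = (part / whole) × 100
= (24 / 35) × 100
≈ 68.57%

68.57%


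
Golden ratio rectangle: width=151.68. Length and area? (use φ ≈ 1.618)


φ = (1 + √5) / 2 ≈ 1.618
Length = width × φ = 151.68 × 1.618 = 245.41824
≈ 245.42
Area = width × length = 151.68 × 245.41824 = 37225.0386432 ≈ 37225.04
= Length: 245.42, Area: 37225.04

Length: 245.42, Area: 37225.04


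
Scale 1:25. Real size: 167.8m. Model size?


Model size = real / scale
= 167.8 / 25
= 6.7120 m

6.7120 m


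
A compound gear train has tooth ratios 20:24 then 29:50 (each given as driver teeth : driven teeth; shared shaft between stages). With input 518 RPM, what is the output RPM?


Stage 1: RPM_B = RPM_A × t_A/t_B = 518 × 20/24 = 10360/24 ≈ 431.67
B and C share a shaft → RPM_C = RPM_B
Stage 2: RPM_D = RPM_C × t_C/t_D = RPM_A × (t_A×t_C)/(t_B×t_D)
Overall ratio = (20×29)/(24×50) = 580/1200
RPM_D = 518 × 580/1200 = 300440/1200
≈ 250.37 RPM

250.37 RPM


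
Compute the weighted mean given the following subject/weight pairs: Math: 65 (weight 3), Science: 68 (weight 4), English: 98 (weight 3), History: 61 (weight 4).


Numerator = 65×3 + 68×4 + 98×3 + 61×4
= 195 + 272 + 294 + 244
= 1005
Total weight = 14
Weighted avg = 1005/14
= 71.79

71.79


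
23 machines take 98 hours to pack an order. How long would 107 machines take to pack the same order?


Inverse proportion: x × y = constant
k = 23 × 98 = 2254
y₂ = k / 107 = 2254 / 107
= 21.07

21.07


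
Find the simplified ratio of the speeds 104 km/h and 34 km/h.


Ratio = 104:34
GCD = 2
Simplified = 52:17
Time ratio (same distance) = 17:52
Speed ratio = 52:17

52:17


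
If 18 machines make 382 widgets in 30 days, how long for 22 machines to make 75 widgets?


Days ∝ work / workers, so d₂ = d₁ × (m₁/m₂) × (w₂/w₁)
Workers factor (inverse): 18/22 ≈ 0.8182
Work factor (direct): 75/382 ≈ 0.1963
d₂ = 30 × 18/22 × 75/382 = (30 × 18 × 75) / (22 × 382) = 40500/8404
≈ 4.82 days

4.82 days


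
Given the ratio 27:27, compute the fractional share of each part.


Total parts = 27 + 27 = 54
First part: 27/54 = 1/2
Second part: 27/54 = 1/2
= 1/2 and 1/2

1/2 and 1/2


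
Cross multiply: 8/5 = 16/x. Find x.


Cross multiply: 8 × x = 5 × 16
8x = 80
x = 80 / 8
= 10.00

10.00


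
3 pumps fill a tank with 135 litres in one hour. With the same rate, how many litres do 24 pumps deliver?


Direct proportion: y/x = constant
k = 135/3 = 45.0000
y₂ = k × 24 = 135 × 24 / 3 = 3240/3
= 1080.00

1080.00


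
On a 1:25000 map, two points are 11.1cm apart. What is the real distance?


Real distance = map distance × scale
= 11.1cm × 25000
= 277500 cm = 2775.0 m
= 2.775 km

2.775 km


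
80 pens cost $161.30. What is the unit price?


Unit rate = total / quantity
= 161.30 / 80
= $2.02 per unit

$2.02 per unit


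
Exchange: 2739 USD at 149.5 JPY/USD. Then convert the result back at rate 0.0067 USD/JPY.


Amount × rate = 2739 × 149.5 = 409480.50 JPY
Round-trip: 409480.50 × 0.0067 = 2743.52 USD
= 409480.50 JPY, then 2743.52 USD

409480.50 JPY, then 2743.52 USD


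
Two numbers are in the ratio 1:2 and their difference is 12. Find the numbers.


Let A = 1k, B = 2k.
2k - 1k = 12
1k = 12 → k = 12/1 = 12
A = 1×12 = 12, B = 2×12 = 24
= A = 12, B = 24

A = 12, B = 24


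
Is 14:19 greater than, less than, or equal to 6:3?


14/19 = 0.7368
6/3 = 2.0000
0.7368 < 2.0000, so 14:19 is less
= less than

less than


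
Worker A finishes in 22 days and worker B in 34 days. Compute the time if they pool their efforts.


Rate of A = 1/22 per day
Rate of B = 1/34 per day
Combined rate = 1/22 + 1/34 = 56/748 ≈ 0.0749 per day
Days = 1 / combined rate = 748/56
≈ 13.36 days

13.36 days


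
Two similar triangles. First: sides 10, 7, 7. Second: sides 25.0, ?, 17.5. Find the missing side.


Scale factor = 25.0/10 = 2.5
Missing side = 7 × 2.5
= 17.5

17.5


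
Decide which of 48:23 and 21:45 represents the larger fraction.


48/23 = 2.0870
21/45 = 0.4667
2.0870 > 0.4667, so 48:23 is greater
= 48:23

48:23


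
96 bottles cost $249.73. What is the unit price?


Unit rate = total / quantity
= 249.73 / 96
= $2.60 per unit

$2.60 per unit


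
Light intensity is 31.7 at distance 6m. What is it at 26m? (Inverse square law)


I₁d₁² = I₂d₂²
I₂ = I₁ × (d₁/d₂)²
= 31.7 × (6/26)²
= 31.7 × 36/676
= 1141.2/676
≈ 1.6882

1.6882


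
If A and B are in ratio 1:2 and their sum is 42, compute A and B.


Let A = 1k, B = 2k.
1k + 2k = 42
3k = 42 → k = 42/3 = 14
A = 1×14 = 14, B = 2×14 = 28
= A = 14, B = 28

A = 14, B = 28


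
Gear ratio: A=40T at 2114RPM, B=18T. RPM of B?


Gear ratio = 40:18 = 20:9
RPM_B = RPM_A × (teeth_A / teeth_B)
= 2114 × (40/18)
= 4697.8 RPM

4697.8 RPM


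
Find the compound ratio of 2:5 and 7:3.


Compound ratio = (2×7) : (5×3)
= 14:15
GCD = 1
= 14:15

14:15


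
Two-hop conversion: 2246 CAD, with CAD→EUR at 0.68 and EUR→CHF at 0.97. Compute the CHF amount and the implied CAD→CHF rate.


Step 1: 2246 CAD × 0.68 = 1527.28 EUR
Step 2: 1527.28 EUR × 0.97 = 1481.46 CHF
Implied rate CAD→CHF = 0.68 × 0.97 = 0.6596
= 1481.46 CHF; implied rate 0.6596 CHF/CAD

1481.46 CHF; implied rate 0.6596 CHF/CAD


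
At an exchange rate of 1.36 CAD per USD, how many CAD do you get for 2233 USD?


Amount × rate = 2233 × 1.36
= 3036.88 CAD

3036.88 CAD


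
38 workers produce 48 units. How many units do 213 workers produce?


Direct proportion: y/x = constant
k = 48/38 ≈ 1.2632
y₂ = k × 213 = 48 × 213 / 38 = 10224/38
≈ 269.05

269.05


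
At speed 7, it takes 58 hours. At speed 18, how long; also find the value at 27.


Inverse proportion: x × y = constant
k = 7 × 58 = 406
At x=18: k/18 = 22.56
At x=27: k/27 = 15.04
= 22.56 and 15.04

22.56 and 15.04


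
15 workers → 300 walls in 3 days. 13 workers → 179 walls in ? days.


Days ∝ work / workers, so d₂ = d₁ × (m₁/m₂) × (w₂/w₁)
Workers factor (inverse): 15/13 ≈ 1.1538
Work factor (direct): 179/300 ≈ 0.5967
d₂ = 3 × 15/13 × 179/300 = (3 × 15 × 179) / (13 × 300) = 8055/3900
≈ 2.07 days

2.07 days


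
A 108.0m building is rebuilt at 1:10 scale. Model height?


Model size = real / scale
= 108.0 / 10
= 10.8000 m

10.8000 m


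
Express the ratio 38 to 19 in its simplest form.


GCD(38, 19) = 19
38/19 : 19/19
= 2:1

2:1


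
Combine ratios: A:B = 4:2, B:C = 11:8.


Match B: multiply A:B by 11 → 44:22
Multiply B:C by 2 → 22:16
Combined: 44:22:16
GCD = 2
= 22:11:8

22:11:8


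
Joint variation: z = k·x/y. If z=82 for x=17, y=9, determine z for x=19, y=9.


z = k·x/y
Solve for k using the known point: k = z·y/x = 82×9/17 = 738/17 ≈ 43.4118
Now evaluate at x=19, y=9:
z = k × 19 / 9 = (738 × 19) / (17 × 9) = 14022/153
≈ 91.6471

91.6471


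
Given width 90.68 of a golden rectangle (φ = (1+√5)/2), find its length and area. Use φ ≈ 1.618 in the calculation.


φ = (1 + √5) / 2 ≈ 1.618
Length = width × φ = 90.68 × 1.618 = 146.72024
≈ 146.72
Area = width × length = 90.68 × 146.72024 = 13304.5913632 ≈ 13304.59
= Length: 146.72, Area: 13304.59

Length: 146.72, Area: 13304.59


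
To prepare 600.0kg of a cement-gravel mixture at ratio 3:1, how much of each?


Total parts = 3 + 1 = 4
cement: 600.0 × 3/4 = 450.0kg
gravel: 600.0 × 1/4 = 150.0kg
= 450.0kg and 150.0kg

450.0kg and 150.0kg


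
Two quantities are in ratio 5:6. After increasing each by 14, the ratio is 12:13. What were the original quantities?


Let A = 5k, B = 6k.
(5k + 14) / (6k + 14) = 12/13
Cross-multiply: 13(5k + 14) = 12(6k + 14)
65k + 182 = 72k + 168
65k - 72k = 168 - 182
-7k = -14
k = -14/-7 = 2
A = 5×2 = 10, B = 6×2 = 12
= A = 10, B = 12

A = 10, B = 12


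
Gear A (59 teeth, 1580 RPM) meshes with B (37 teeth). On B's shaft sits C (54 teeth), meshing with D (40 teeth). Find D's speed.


Stage 1: RPM_B = RPM_A × t_A/t_B = 1580 × 59/37 = 93220/37 ≈ 2519.46
B and C share a shaft → RPM_C = RPM_B
Stage 2: RPM_D = RPM_C × t_C/t_D = RPM_A × (t_A×t_C)/(t_B×t_D)
Overall ratio = (59×54)/(37×40) = 3186/1480
RPM_D = 1580 × 3186/1480 = 5033880/1480
≈ 3401.27 RPM

3401.27 RPM


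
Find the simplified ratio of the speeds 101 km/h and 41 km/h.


Ratio = 101:41
GCD = 1
Simplified = 101:41
Time ratio (same distance) = 41:101
Speed ratio = 101:41

101:41


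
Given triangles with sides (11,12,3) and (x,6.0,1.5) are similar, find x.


Scale factor = 6.0/12 = 0.5
Missing side = 11 × 0.5
= 5.5

5.5


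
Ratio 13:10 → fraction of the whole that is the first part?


Total parts = 13 + 10 = 23
First part: 13/23 = 13/23
= 13/23

13/23


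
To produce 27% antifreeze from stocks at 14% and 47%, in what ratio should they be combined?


Let x parts of 14% mix with y parts of 47%.
14x + 47y = 27(x + y)
14x + 47y = 27x + 27y
x(14 - 27) = y(27 - 47)
x/y = (47 - 27)/(27 - 14) = 20/13
Simplify: 20:13
= 20:13

20:13


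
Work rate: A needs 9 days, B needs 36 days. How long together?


Rate of A = 1/9 per day
Rate of B = 1/36 per day
Combined rate = 1/9 + 1/36 = 45/324 ≈ 0.1389 per day
Days = 1 / combined rate = 324/45
= 7.20 days

7.20 days


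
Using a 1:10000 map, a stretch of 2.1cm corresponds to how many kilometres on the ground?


Real distance = map distance × scale
= 2.1cm × 10000
= 21000 cm = 210.0 m
= 0.210 km

0.210 km


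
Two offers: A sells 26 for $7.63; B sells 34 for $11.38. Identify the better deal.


Deal A: $7.63/26 = $0.2935/unit
Deal B: $11.38/34 = $0.3347/unit
A is cheaper per unit
= Deal A

Deal A


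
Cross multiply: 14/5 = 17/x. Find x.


Cross multiply: 14 × x = 5 × 17
14x = 85
x = 85 / 14
= 6.07

6.07


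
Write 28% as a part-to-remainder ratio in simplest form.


28% means 28 parts out of 100; remainder = 72
Part : remainder = 28:72
GCD = 4
= 7:18

7:18


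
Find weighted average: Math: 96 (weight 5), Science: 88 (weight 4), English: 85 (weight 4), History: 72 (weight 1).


Numerator = 96×5 + 88×4 + 85×4 + 72×1
= 480 + 352 + 340 + 72
= 1244
Total weight = 14
Weighted avg = 1244/14
= 88.86

88.86


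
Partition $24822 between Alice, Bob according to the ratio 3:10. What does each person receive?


Total parts = 3 + 10 = 13
Alice: 24822 × 3/13 = 5728.15
Bob: 24822 × 10/13 = 19093.85
= Alice: $5728.15, Bob: $19093.85

Alice: $5728.15, Bob: $19093.85


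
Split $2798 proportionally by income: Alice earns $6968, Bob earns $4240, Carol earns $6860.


Total income = 6968 + 4240 + 6860 = $18068
Alice: $2798 × 6968/18068 = $1079.06
Bob: $2798 × 4240/18068 = $656.60
Carol: $2798 × 6860/18068 = $1062.34
= Alice: $1079.06, Bob: $656.60, Carol: $1062.34

Alice: $1079.06, Bob: $656.60, Carol: $1062.34


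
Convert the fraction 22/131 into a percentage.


Percentage = (part / whole) × 100
= (22 / 131) × 100
≈ 16.79%

16.79%


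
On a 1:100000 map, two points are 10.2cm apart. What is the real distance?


Real distance = map distance × scale
= 10.2cm × 100000
= 1020000 cm = 10200.0 m
= 10.200 km

10.200 km


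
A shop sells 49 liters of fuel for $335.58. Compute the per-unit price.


Unit rate = total / quantity
= 335.58 / 49
= $6.85 per unit

$6.85 per unit


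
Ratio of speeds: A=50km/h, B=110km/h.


Ratio = 50:110
GCD = 10
Simplified = 5:11
Time ratio (same distance) = 11:5
Speed ratio = 5:11

5:11


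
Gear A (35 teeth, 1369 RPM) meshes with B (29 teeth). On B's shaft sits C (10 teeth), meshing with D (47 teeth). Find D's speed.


Stage 1: RPM_B = RPM_A × t_A/t_B = 1369 × 35/29 = 47915/29 ≈ 1652.24
B and C share a shaft → RPM_C = RPM_B
Stage 2: RPM_D = RPM_C × t_C/t_D = RPM_A × (t_A×t_C)/(t_B×t_D)
Overall ratio = (35×10)/(29×47) = 350/1363
RPM_D = 1369 × 350/1363 = 479150/1363
≈ 351.54 RPM

351.54 RPM


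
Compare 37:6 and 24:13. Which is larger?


37/6 = 6.1667
24/13 = 1.8462
6.1667 > 1.8462, so 37:6 is greater
= 37:6

37:6


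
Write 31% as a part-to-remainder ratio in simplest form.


31% means 31 parts out of 100; remainder = 69
Part : remainder = 31:69
GCD = 1
= 31:69

31:69


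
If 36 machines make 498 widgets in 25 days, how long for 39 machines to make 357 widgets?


Days ∝ work / workers, so d₂ = d₁ × (m₁/m₂) × (w₂/w₁)
Workers factor (inverse): 36/39 ≈ 0.9231
Work factor (direct): 357/498 ≈ 0.7169
d₂ = 25 × 36/39 × 357/498 = (25 × 36 × 357) / (39 × 498) = 321300/19422
≈ 16.54 days

16.54 days


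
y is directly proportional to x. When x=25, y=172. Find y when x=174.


Direct proportion: y/x = constant
k = 172/25 = 6.8800
y₂ = k × 174 = 172 × 174 / 25 = 29928/25
= 1197.12

1197.12


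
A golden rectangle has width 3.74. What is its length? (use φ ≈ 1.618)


φ = (1 + √5) / 2 ≈ 1.618
Length = width × φ = 3.74 × 1.618 = 6.05132
≈ 6.05

6.05


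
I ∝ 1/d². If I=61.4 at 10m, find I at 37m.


I₁d₁² = I₂d₂²
I₂ = I₁ × (d₁/d₂)²
= 61.4 × (10/37)²
= 61.4 × 100/1369
= 6140/1369
≈ 4.4850

4.4850


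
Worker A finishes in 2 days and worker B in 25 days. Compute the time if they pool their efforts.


Rate of A = 1/2 per day
Rate of B = 1/25 per day
Combined rate = 1/2 + 1/25 = 27/50 = 0.5400 per day
Days = 1 / combined rate = 50/27
≈ 1.85 days

1.85 days


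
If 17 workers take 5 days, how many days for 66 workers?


Inverse proportion: x × y = constant
k = 17 × 5 = 85
y₂ = k / 66 = 85 / 66
= 1.29

1.29


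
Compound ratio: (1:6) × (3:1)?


Compound ratio = (1×3) : (6×1)
= 3:6
GCD = 3
= 1:2

1:2


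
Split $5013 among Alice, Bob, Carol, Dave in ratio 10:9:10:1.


Total parts = 10 + 9 + 10 + 1 = 30
Alice: 5013 × 10/30 = 1671.00
Bob: 5013 × 9/30 = 1503.90
Carol: 5013 × 10/30 = 1671.00
Dave: 5013 × 1/30 = 167.10
= Alice: $1671.00, Bob: $1503.90, Carol: $1671.00, Dave: $167.10

Alice: $1671.00, Bob: $1503.90, Carol: $1671.00, Dave: $167.10


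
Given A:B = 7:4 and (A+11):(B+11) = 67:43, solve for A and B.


Let A = 7k, B = 4k.
(7k + 11) / (4k + 11) = 67/43
Cross-multiply: 43(7k + 11) = 67(4k + 11)
301k + 473 = 268k + 737
301k - 268k = 737 - 473
33k = 264
k = 264/33 = 8
A = 7×8 = 56, B = 4×8 = 32
= A = 56, B = 32

A = 56, B = 32


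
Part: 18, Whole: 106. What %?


Percentage = (part / whole) × 100
= (18 / 106) × 100
≈ 16.98%

16.98%


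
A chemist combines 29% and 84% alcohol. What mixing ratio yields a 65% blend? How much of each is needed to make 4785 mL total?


Let x parts of 29% mix with y parts of 84%.
29x + 84y = 65(x + y)
29x + 84y = 65x + 65y
x(29 - 65) = y(65 - 84)
x/y = (84 - 65)/(65 - 29) = 19/36
Simplify: 19:36
Total parts = 55; one part = 4785/55 = 87.00 mL
29% solution: 19×87.00 = 1653.00 mL
84% solution: 36×87.00 = 3132.00 mL
= ratio 19:36; 1653.00 mL and 3132.00 mL

ratio 19:36; 1653.00 mL and 3132.00 mL


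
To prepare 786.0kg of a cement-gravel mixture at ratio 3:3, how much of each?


Total parts = 3 + 3 = 6
cement: 786.0 × 3/6 = 393.0kg
gravel: 786.0 × 3/6 = 393.0kg
= 393.0kg and 393.0kg

393.0kg and 393.0kg


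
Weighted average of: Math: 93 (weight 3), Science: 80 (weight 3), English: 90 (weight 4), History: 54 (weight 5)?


Numerator = 93×3 + 80×3 + 90×4 + 54×5
= 279 + 240 + 360 + 270
= 1149
Total weight = 15
Weighted avg = 1149/15
= 76.60

76.60
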